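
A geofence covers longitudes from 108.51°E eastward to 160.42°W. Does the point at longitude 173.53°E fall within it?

Band width going east from +108.51° to -160.42°: ((-160.42 − 108.51) mod 360) = 91.07°.
Offset of +173.53° east of the west edge: ((173.53 − 108.51) mod 360) = 65.02°.
65.02° ≤ 91.07° ⇒ inside.

Yes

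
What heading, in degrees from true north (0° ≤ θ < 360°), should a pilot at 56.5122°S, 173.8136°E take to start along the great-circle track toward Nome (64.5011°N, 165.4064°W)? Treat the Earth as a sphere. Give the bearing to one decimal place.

10.4°

Δλ = -165.4064 − 173.8136 = -339.2200°; wrapped into (−180°, 180°]: 20.7800°.
θ = atan2( sin Δλ · cos φ₂ , cos φ₁ · sin φ₂ − sin φ₁ · cos φ₂ · cos Δλ )
  = atan2(0.15273, 0.83369) = 10.381° → normalised to [0°, 360°): 10.381°.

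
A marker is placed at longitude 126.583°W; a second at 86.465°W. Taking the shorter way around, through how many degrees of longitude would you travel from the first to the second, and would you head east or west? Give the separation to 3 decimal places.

Raw difference: -86.465 − -126.583 = 40.118°.
Normalise into (−180°, 180°]: 40.118° stays 40.118°.
Positive ⇒ the second point lies to the east; separation 40.118°.

40.118° east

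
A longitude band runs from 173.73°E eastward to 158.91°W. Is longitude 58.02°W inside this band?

No

Band width going east from +173.73° to -158.91°: ((-158.91 − 173.73) mod 360) = 27.36°.
Offset of -58.02° east of the west edge: ((-58.02 − 173.73) mod 360) = 128.25°.
128.25° > 27.36° ⇒ outside.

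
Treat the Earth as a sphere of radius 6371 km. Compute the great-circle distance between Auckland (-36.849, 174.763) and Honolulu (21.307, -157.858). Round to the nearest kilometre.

7076 km

Δλ = -157.858 − 174.763 = -332.621°; wrapped into (−180°, 180°]: 27.379°.
Δφ = 21.307 − -36.849 = 58.156°.
a = sin²(Δφ/2) + cos φ₁ · cos φ₂ · sin²(Δλ/2) = 0.277951.
c = 2·atan2(√a, √(1−a)) = 1.11063 rad → d = 6371·c ≈ 7075.82 km.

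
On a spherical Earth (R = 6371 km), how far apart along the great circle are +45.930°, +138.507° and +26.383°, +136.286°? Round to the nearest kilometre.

2182 km

Δλ = 136.286 − 138.507 = -2.221°.
Δφ = 26.383 − 45.930 = -19.547°.
a = sin²(Δφ/2) + cos φ₁ · cos φ₂ · sin²(Δλ/2) = 0.029050.
c = 2·atan2(√a, √(1−a)) = 0.34256 rad → d = 6371·c ≈ 2182.42 km.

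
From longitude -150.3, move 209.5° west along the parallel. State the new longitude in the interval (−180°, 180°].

+0.2°

Start at -150.3°; shift −209.5° → -359.8°.
-359.8° lies outside (−180°, 180°]; add 360° → +0.2°.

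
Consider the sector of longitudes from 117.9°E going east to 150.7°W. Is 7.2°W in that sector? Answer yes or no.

Band width going east from +117.9° to -150.7°: ((-150.7 − 117.9) mod 360) = 91.4°.
Offset of -7.2° east of the west edge: ((-7.2 − 117.9) mod 360) = 234.9°.
234.9° > 91.4° ⇒ outside.

No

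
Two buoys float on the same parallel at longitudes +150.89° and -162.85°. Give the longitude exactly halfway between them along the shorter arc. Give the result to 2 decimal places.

Signed shortest Δλ from +150.89° to -162.85° is +46.26°.
Midpoint longitude = +150.89° + (+46.26°)/2 = +150.89° + 23.13° = +174.02°.
(The naïve average (+150.89 + -162.85)/2 = -5.98° is on the wrong side of the globe.)

+174.02°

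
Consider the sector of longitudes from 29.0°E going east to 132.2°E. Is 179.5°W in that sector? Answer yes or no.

No

Band width going east from +29.0° to +132.2°: ((132.2 − 29.0) mod 360) = 103.2°.
Offset of -179.5° east of the west edge: ((-179.5 − 29.0) mod 360) = 151.5°.
151.5° > 103.2° ⇒ outside.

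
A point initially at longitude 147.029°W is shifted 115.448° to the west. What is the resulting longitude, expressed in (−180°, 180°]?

Start at -147.029°; shift −115.448° → -262.477°.
-262.477° lies outside (−180°, 180°]; add 360° → +97.523°.

97.523°E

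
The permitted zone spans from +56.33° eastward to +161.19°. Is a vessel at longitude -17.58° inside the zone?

Band width going east from +56.33° to +161.19°: ((161.19 − 56.33) mod 360) = 104.86°.
Offset of -17.58° east of the west edge: ((-17.58 − 56.33) mod 360) = 286.09°.
286.09° > 104.86° ⇒ outside.

No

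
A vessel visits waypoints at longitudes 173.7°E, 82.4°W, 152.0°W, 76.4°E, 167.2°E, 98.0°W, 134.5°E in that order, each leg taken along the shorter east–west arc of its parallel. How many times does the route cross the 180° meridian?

Leg 1: +173.7° → -82.4°, shortest Δλ = 103.9° (east) — crosses 180°.
Leg 2: -82.4° → -152.0°, shortest Δλ = -69.6° (west) — does not cross 180°.
Leg 3: -152.0° → +76.4°, shortest Δλ = -131.6° (west) — crosses 180°.
Leg 4: +76.4° → +167.2°, shortest Δλ = 90.8° (east) — does not cross 180°.
Leg 5: +167.2° → -98.0°, shortest Δλ = 94.8° (east) — crosses 180°.
Leg 6: -98.0° → +134.5°, shortest Δλ = -127.5° (west) — crosses 180°.
Total crossings: 4.

4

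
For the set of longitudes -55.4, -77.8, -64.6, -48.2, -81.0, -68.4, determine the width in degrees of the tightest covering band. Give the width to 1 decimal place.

32.8°

Sort the longitudes: -81.0°, -77.8°, -68.4°, -64.6°, -55.4°, -48.2°.
Eastward gaps between consecutive values (wrapping around): 3.2°, 9.4°, 3.8°, 9.2°, 7.2°, 327.2°.
Largest gap = 327.2° ⇒ minimal covering band is its complement: 360° − 327.2° = 32.8°.
Band runs from -81.0° eastward to -48.2°.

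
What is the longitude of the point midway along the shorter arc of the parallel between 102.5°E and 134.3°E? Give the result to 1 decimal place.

118.4°E

Signed shortest Δλ from +102.5° to +134.3° is +31.8°.
Midpoint longitude = +102.5° + (+31.8°)/2 = +102.5° + 15.9° = +118.4°.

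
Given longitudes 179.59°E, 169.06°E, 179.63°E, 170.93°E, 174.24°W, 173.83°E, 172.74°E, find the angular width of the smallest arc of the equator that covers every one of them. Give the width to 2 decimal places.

16.70°

Sort the longitudes: -174.24°, +169.06°, +170.93°, +172.74°, +173.83°, +179.59°, +179.63°.
Eastward gaps between consecutive values (wrapping around): 343.30°, 1.87°, 1.81°, 1.09°, 5.76°, 0.04°, 6.13°.
Largest gap = 343.30° ⇒ minimal covering band is its complement: 360° − 343.30° = 16.70°.
Band runs from +169.06° eastward to -174.24°, crossing the antimeridian.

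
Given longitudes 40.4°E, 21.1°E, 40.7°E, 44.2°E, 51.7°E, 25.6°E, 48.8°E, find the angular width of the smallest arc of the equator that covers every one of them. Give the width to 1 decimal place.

30.6°

Sort the longitudes: +21.1°, +25.6°, +40.4°, +40.7°, +44.2°, +48.8°, +51.7°.
Eastward gaps between consecutive values (wrapping around): 4.5°, 14.8°, 0.3°, 3.5°, 4.6°, 2.9°, 329.4°.
Largest gap = 329.4° ⇒ minimal covering band is its complement: 360° − 329.4° = 30.6°.
Band runs from +21.1° eastward to +51.7°.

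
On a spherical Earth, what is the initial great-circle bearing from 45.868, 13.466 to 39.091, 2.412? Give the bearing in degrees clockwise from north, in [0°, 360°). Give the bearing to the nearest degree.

234°

Δλ = 2.412 − 13.466 = -11.054°.
θ = atan2( sin Δλ · cos φ₂ , cos φ₁ · sin φ₂ − sin φ₁ · cos φ₂ · cos Δλ )
  = atan2(-0.14881, -0.10767) = -125.887° → normalised to [0°, 360°): 234.113°.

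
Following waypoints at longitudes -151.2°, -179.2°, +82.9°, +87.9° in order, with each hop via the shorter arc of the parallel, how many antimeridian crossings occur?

Leg 1: -151.2° → -179.2°, shortest Δλ = -28.0° (west) — does not cross 180°.
Leg 2: -179.2° → +82.9°, shortest Δλ = -97.9° (west) — crosses 180°.
Leg 3: +82.9° → +87.9°, shortest Δλ = 5.0° (east) — does not cross 180°.
Total crossings: 1.

1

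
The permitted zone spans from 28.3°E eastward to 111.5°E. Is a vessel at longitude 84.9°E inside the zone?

Band width going east from +28.3° to +111.5°: ((111.5 − 28.3) mod 360) = 83.2°.
Offset of +84.9° east of the west edge: ((84.9 − 28.3) mod 360) = 56.6°.
56.6° ≤ 83.2° ⇒ inside.

Yes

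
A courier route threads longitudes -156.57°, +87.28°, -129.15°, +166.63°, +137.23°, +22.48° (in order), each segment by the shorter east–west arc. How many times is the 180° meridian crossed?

3

Leg 1: -156.57° → +87.28°, shortest Δλ = -116.15° (west) — crosses 180°.
Leg 2: +87.28° → -129.15°, shortest Δλ = 143.57° (east) — crosses 180°.
Leg 3: -129.15° → +166.63°, shortest Δλ = -64.22° (west) — crosses 180°.
Leg 4: +166.63° → +137.23°, shortest Δλ = -29.4° (west) — does not cross 180°.
Leg 5: +137.23° → +22.48°, shortest Δλ = -114.75° (west) — does not cross 180°.
Total crossings: 3.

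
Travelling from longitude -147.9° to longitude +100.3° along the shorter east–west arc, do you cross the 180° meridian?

Yes

Naïve |100.3 − -147.9| = 248.2° > 180°, so the shorter arc goes the other way round — across 180°.
Signed shortest Δλ = ((100.3 − -147.9 + 180) mod 360) − 180 = -111.8°.
Going west by 111.8° from -147.9° passes through 180° before reaching +100.3°.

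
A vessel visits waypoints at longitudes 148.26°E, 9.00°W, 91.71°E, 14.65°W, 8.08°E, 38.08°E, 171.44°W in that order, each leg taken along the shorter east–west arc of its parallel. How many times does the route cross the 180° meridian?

1

Leg 1: +148.26° → -9.00°, shortest Δλ = -157.26° (west) — does not cross 180°.
Leg 2: -9.00° → +91.71°, shortest Δλ = 100.71° (east) — does not cross 180°.
Leg 3: +91.71° → -14.65°, shortest Δλ = -106.36° (west) — does not cross 180°.
Leg 4: -14.65° → +8.08°, shortest Δλ = 22.73° (east) — does not cross 180°.
Leg 5: +8.08° → +38.08°, shortest Δλ = 30.0° (east) — does not cross 180°.
Leg 6: +38.08° → -171.44°, shortest Δλ = 150.48° (east) — crosses 180°.
Total crossings: 1.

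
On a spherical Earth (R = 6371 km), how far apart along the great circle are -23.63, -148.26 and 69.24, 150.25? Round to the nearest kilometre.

11419 km

Δλ = 150.25 − -148.26 = 298.51°; wrapped into (−180°, 180°]: -61.49°.
Δφ = 69.24 − -23.63 = 92.87°.
a = sin²(Δφ/2) + cos φ₁ · cos φ₂ · sin²(Δλ/2) = 0.609902.
c = 2·atan2(√a, √(1−a)) = 1.79241 rad → d = 6371·c ≈ 11419.45 km.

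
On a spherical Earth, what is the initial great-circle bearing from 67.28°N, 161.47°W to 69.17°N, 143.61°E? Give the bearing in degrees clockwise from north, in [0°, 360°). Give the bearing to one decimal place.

Δλ = 143.61 − -161.47 = 305.08°; wrapped into (−180°, 180°]: -54.92°.
θ = atan2( sin Δλ · cos φ₂ , cos φ₁ · sin φ₂ − sin φ₁ · cos φ₂ · cos Δλ )
  = atan2(-0.29100, 0.17247) = -59.345° → normalised to [0°, 360°): 300.655°.

300.7°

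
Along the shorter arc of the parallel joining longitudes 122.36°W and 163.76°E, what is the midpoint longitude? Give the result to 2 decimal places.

159.30°W

Signed shortest Δλ from -122.36° to +163.76° is -73.88°.
Midpoint longitude = -122.36° + (-73.88°)/2 = -122.36° − 36.94° = -159.30°.
(The naïve average (-122.36 + +163.76)/2 = 20.7° is on the wrong side of the globe.)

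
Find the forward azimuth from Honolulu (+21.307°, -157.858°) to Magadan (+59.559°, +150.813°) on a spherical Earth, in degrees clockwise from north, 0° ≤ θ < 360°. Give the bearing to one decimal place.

330.1°

Δλ = 150.813 − -157.858 = 308.671°; wrapped into (−180°, 180°]: -51.329°.
θ = atan2( sin Δλ · cos φ₂ , cos φ₁ · sin φ₂ − sin φ₁ · cos φ₂ · cos Δλ )
  = atan2(-0.39557, 0.68819) = -29.890° → normalised to [0°, 360°): 330.110°.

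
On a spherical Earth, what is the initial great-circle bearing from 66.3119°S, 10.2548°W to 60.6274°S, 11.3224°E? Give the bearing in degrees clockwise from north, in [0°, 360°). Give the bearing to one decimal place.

Δλ = 11.3224 − -10.2548 = 21.5772°.
θ = atan2( sin Δλ · cos φ₂ , cos φ₁ · sin φ₂ − sin φ₁ · cos φ₂ · cos Δλ )
  = atan2(0.18038, 0.06757) = 69.463° → normalised to [0°, 360°): 69.463°.

69.5°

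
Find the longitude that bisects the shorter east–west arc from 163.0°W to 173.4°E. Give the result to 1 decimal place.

Signed shortest Δλ from -163.0° to +173.4° is -23.6°.
Midpoint longitude = -163.0° + (-23.6°)/2 = -163.0° − 11.8° = -174.8°.
(The naïve average (-163.0 + +173.4)/2 = 5.2° is on the wrong side of the globe.)

174.8°W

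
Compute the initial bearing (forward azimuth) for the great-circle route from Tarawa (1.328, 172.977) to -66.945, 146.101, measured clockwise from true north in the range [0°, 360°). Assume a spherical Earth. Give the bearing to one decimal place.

190.8°

Δλ = 146.101 − 172.977 = -26.876°.
θ = atan2( sin Δλ · cos φ₂ , cos φ₁ · sin φ₂ − sin φ₁ · cos φ₂ · cos Δλ )
  = atan2(-0.17703, -0.92798) = -169.199° → normalised to [0°, 360°): 190.801°.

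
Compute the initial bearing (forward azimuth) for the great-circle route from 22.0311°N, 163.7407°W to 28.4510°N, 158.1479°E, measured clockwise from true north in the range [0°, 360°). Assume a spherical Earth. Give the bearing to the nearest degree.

289°

Δλ = 158.1479 − -163.7407 = 321.8886°; wrapped into (−180°, 180°]: -38.1114°.
θ = atan2( sin Δλ · cos φ₂ , cos φ₁ · sin φ₂ − sin φ₁ · cos φ₂ · cos Δλ )
  = atan2(-0.54265, 0.18212) = -71.447° → normalised to [0°, 360°): 288.553°.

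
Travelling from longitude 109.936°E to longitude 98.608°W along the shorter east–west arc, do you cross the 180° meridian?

Naïve |-98.608 − 109.936| = 208.544° > 180°, so the shorter arc goes the other way round — across 180°.
Signed shortest Δλ = ((-98.608 − 109.936 + 180) mod 360) − 180 = 151.456°.
Going east by 151.456° from +109.936° passes through 180° before reaching -98.608°.

Yes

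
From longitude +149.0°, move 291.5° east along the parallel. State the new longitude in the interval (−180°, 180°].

+80.5°

Start at +149.0°; shift +291.5° → +440.5°.
+440.5° lies outside (−180°, 180°]; subtract 360° → +80.5°.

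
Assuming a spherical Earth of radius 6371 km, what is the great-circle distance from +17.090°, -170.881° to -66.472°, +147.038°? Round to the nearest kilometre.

Δλ = 147.038 − -170.881 = 317.919°; wrapped into (−180°, 180°]: -42.081°.
Δφ = -66.472 − 17.090 = -83.562°.
a = sin²(Δφ/2) + cos φ₁ · cos φ₂ · sin²(Δλ/2) = 0.493121.
c = 2·atan2(√a, √(1−a)) = 1.55704 rad → d = 6371·c ≈ 9919.89 km.

9920 km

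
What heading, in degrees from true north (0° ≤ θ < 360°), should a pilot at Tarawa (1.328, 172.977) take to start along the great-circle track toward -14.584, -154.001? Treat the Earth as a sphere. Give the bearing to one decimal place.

Δλ = -154.001 − 172.977 = -326.978°; wrapped into (−180°, 180°]: 33.022°.
θ = atan2( sin Δλ · cos φ₂ , cos φ₁ · sin φ₂ − sin φ₁ · cos φ₂ · cos Δλ )
  = atan2(0.52740, -0.27054) = 117.156° → normalised to [0°, 360°): 117.156°.

117.2°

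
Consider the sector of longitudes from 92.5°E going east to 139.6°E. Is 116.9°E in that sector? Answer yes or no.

Yes

Band width going east from +92.5° to +139.6°: ((139.6 − 92.5) mod 360) = 47.1°.
Offset of +116.9° east of the west edge: ((116.9 − 92.5) mod 360) = 24.4°.
24.4° ≤ 47.1° ⇒ inside.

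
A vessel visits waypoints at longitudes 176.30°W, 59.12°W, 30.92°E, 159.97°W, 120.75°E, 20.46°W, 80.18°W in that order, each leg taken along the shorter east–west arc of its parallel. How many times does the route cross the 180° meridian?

Leg 1: -176.30° → -59.12°, shortest Δλ = 117.18° (east) — does not cross 180°.
Leg 2: -59.12° → +30.92°, shortest Δλ = 90.04° (east) — does not cross 180°.
Leg 3: +30.92° → -159.97°, shortest Δλ = 169.11° (east) — crosses 180°.
Leg 4: -159.97° → +120.75°, shortest Δλ = -79.28° (west) — crosses 180°.
Leg 5: +120.75° → -20.46°, shortest Δλ = -141.21° (west) — does not cross 180°.
Leg 6: -20.46° → -80.18°, shortest Δλ = -59.72° (west) — does not cross 180°.
Total crossings: 2.

2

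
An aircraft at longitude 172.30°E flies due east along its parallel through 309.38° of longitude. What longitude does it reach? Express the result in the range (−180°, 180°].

Start at +172.30°; shift +309.38° → +481.68°.
+481.68° lies outside (−180°, 180°]; subtract 360° → +121.68°.

121.68°E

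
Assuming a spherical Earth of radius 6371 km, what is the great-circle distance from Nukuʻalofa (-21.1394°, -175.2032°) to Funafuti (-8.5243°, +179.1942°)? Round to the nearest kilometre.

Δλ = 179.1942 − -175.2032 = 354.3974°; wrapped into (−180°, 180°]: -5.6026°.
Δφ = -8.5243 − -21.1394 = 12.6151°.
a = sin²(Δφ/2) + cos φ₁ · cos φ₂ · sin²(Δλ/2) = 0.014274.
c = 2·atan2(√a, √(1−a)) = 0.23952 rad → d = 6371·c ≈ 1525.96 km.

1526 km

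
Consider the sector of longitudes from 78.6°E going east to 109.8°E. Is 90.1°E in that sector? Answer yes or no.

Band width going east from +78.6° to +109.8°: ((109.8 − 78.6) mod 360) = 31.2°.
Offset of +90.1° east of the west edge: ((90.1 − 78.6) mod 360) = 11.5°.
11.5° ≤ 31.2° ⇒ inside.

Yes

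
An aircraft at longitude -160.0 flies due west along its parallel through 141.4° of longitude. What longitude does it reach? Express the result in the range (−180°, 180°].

Start at -160.0°; shift −141.4° → -301.4°.
-301.4° lies outside (−180°, 180°]; add 360° → +58.6°.

+58.6°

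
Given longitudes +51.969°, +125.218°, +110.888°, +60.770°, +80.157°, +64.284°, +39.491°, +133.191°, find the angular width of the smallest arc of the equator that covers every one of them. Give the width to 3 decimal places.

93.700°

Sort the longitudes: +39.491°, +51.969°, +60.770°, +64.284°, +80.157°, +110.888°, +125.218°, +133.191°.
Eastward gaps between consecutive values (wrapping around): 12.478°, 8.801°, 3.514°, 15.873°, 30.731°, 14.330°, 7.973°, 266.300°.
Largest gap = 266.300° ⇒ minimal covering band is its complement: 360° − 266.300° = 93.700°.
Band runs from +39.491° eastward to +133.191°.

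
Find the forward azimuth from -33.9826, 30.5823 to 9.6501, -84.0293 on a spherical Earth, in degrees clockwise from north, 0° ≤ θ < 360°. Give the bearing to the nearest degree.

264°

Δλ = -84.0293 − 30.5823 = -114.6116°.
θ = atan2( sin Δλ · cos φ₂ , cos φ₁ · sin φ₂ − sin φ₁ · cos φ₂ · cos Δλ )
  = atan2(-0.89629, -0.09048) = -95.765° → normalised to [0°, 360°): 264.235°.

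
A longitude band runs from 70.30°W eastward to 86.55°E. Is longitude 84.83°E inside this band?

Band width going east from -70.30° to +86.55°: ((86.55 − -70.30) mod 360) = 156.85°.
Offset of +84.83° east of the west edge: ((84.83 − -70.30) mod 360) = 155.13°.
155.13° ≤ 156.85° ⇒ inside.

Yes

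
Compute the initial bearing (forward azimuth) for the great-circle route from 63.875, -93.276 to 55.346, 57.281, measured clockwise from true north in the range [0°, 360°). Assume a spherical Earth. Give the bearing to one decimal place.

19.1°

Δλ = 57.281 − -93.276 = 150.557°.
θ = atan2( sin Δλ · cos φ₂ , cos φ₁ · sin φ₂ − sin φ₁ · cos φ₂ · cos Δλ )
  = atan2(0.27951, 0.80681) = 19.108° → normalised to [0°, 360°): 19.108°.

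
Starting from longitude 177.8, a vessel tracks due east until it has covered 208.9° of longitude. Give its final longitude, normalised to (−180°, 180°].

Start at +177.8°; shift +208.9° → +386.7°.
+386.7° lies outside (−180°, 180°]; subtract 360° → +26.7°.

+26.7°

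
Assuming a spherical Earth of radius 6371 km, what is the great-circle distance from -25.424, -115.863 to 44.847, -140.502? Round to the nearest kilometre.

8204 km

Δλ = -140.502 − -115.863 = -24.639°.
Δφ = 44.847 − -25.424 = 70.271°.
a = sin²(Δφ/2) + cos φ₁ · cos φ₂ · sin²(Δλ/2) = 0.360364.
c = 2·atan2(√a, √(1−a)) = 1.28776 rad → d = 6371·c ≈ 8204.33 km.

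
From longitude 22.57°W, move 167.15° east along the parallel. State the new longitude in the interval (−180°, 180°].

144.58°E

Start at -22.57°; shift +167.15° → +144.58°.
+144.58° already lies in (−180°, 180°].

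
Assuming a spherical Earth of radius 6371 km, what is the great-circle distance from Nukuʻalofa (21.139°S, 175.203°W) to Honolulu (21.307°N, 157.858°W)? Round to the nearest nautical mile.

Δλ = -157.858 − -175.203 = 17.345°.
Δφ = 21.307 − -21.139 = 42.446°.
a = sin²(Δφ/2) + cos φ₁ · cos φ₂ · sin²(Δλ/2) = 0.150800.
c = 2·atan2(√a, √(1−a)) = 0.79764 rad → d = 6371·c ≈ 5081.75 km ≈ 2743.92 nmi.

2744 nmi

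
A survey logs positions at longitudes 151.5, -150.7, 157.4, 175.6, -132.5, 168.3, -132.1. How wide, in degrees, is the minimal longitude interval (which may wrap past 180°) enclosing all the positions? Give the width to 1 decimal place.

76.4°

Sort the longitudes: -150.7°, -132.5°, -132.1°, +151.5°, +157.4°, +168.3°, +175.6°.
Eastward gaps between consecutive values (wrapping around): 18.2°, 0.4°, 283.6°, 5.9°, 10.9°, 7.3°, 33.7°.
Largest gap = 283.6° ⇒ minimal covering band is its complement: 360° − 283.6° = 76.4°.
Band runs from +151.5° eastward to -132.1°, crossing the antimeridian.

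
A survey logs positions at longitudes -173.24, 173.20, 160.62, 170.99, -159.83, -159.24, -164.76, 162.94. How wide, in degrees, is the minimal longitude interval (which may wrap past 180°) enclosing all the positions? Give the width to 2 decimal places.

Sort the longitudes: -173.24°, -164.76°, -159.83°, -159.24°, +160.62°, +162.94°, +170.99°, +173.20°.
Eastward gaps between consecutive values (wrapping around): 8.48°, 4.93°, 0.59°, 319.86°, 2.32°, 8.05°, 2.21°, 13.56°.
Largest gap = 319.86° ⇒ minimal covering band is its complement: 360° − 319.86° = 40.14°.
Band runs from +160.62° eastward to -159.24°, crossing the antimeridian.

40.14°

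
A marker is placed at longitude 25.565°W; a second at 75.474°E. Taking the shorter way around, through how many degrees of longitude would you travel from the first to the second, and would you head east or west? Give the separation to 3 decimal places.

Raw difference: 75.474 − -25.565 = 101.039°.
Normalise into (−180°, 180°]: 101.039° stays 101.039°.
Positive ⇒ the second point lies to the east; separation 101.039°.

101.039° east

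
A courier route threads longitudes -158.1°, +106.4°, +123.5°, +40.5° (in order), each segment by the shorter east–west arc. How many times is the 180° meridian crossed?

Leg 1: -158.1° → +106.4°, shortest Δλ = -95.5° (west) — crosses 180°.
Leg 2: +106.4° → +123.5°, shortest Δλ = 17.1° (east) — does not cross 180°.
Leg 3: +123.5° → +40.5°, shortest Δλ = -83.0° (west) — does not cross 180°.
Total crossings: 1.

1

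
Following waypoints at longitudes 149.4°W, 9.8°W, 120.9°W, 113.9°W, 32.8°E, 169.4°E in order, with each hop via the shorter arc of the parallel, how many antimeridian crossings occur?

0

Leg 1: -149.4° → -9.8°, shortest Δλ = 139.6° (east) — does not cross 180°.
Leg 2: -9.8° → -120.9°, shortest Δλ = -111.1° (west) — does not cross 180°.
Leg 3: -120.9° → -113.9°, shortest Δλ = 7.0° (east) — does not cross 180°.
Leg 4: -113.9° → +32.8°, shortest Δλ = 146.7° (east) — does not cross 180°.
Leg 5: +32.8° → +169.4°, shortest Δλ = 136.6° (east) — does not cross 180°.
Total crossings: 0.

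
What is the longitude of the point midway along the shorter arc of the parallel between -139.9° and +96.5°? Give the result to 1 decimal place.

Signed shortest Δλ from -139.9° to +96.5° is -123.6°.
Midpoint longitude = -139.9° + (-123.6°)/2 = -139.9° − 61.8° = -201.7°.
Normalise into (−180°, 180°]: +158.3°.
(The naïve average (-139.9 + +96.5)/2 = -21.7° is on the wrong side of the globe.)

+158.3°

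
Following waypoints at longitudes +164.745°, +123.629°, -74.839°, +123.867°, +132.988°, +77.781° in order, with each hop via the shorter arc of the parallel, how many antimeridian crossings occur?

2

Leg 1: +164.745° → +123.629°, shortest Δλ = -41.116° (west) — does not cross 180°.
Leg 2: +123.629° → -74.839°, shortest Δλ = 161.532° (east) — crosses 180°.
Leg 3: -74.839° → +123.867°, shortest Δλ = -161.294° (west) — crosses 180°.
Leg 4: +123.867° → +132.988°, shortest Δλ = 9.121° (east) — does not cross 180°.
Leg 5: +132.988° → +77.781°, shortest Δλ = -55.207° (west) — does not cross 180°.
Total crossings: 2.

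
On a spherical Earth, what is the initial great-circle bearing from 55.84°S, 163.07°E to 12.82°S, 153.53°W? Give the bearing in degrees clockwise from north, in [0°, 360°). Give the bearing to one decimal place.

Δλ = -153.53 − 163.07 = -316.60°; wrapped into (−180°, 180°]: 43.40°.
θ = atan2( sin Δλ · cos φ₂ , cos φ₁ · sin φ₂ − sin φ₁ · cos φ₂ · cos Δλ )
  = atan2(0.66996, 0.46164) = 55.431° → normalised to [0°, 360°): 55.431°.

55.4°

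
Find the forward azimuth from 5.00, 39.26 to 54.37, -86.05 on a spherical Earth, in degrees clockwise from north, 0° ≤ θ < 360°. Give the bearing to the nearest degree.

330°

Δλ = -86.05 − 39.26 = -125.31°.
θ = atan2( sin Δλ · cos φ₂ , cos φ₁ · sin φ₂ − sin φ₁ · cos φ₂ · cos Δλ )
  = atan2(-0.47538, 0.83905) = -29.535° → normalised to [0°, 360°): 330.465°.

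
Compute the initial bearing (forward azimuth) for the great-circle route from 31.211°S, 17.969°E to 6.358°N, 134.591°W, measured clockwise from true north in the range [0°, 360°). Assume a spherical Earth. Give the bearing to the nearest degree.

Δλ = -134.591 − 17.969 = -152.560°.
θ = atan2( sin Δλ · cos φ₂ , cos φ₁ · sin φ₂ − sin φ₁ · cos φ₂ · cos Δλ )
  = atan2(-0.45799, -0.36235) = -128.350° → normalised to [0°, 360°): 231.650°.

232°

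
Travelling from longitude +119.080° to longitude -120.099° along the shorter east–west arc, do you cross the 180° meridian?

Yes

Naïve |-120.099 − 119.080| = 239.179° > 180°, so the shorter arc goes the other way round — across 180°.
Signed shortest Δλ = ((-120.099 − 119.080 + 180) mod 360) − 180 = 120.821°.
Going east by 120.821° from +119.080° passes through 180° before reaching -120.099°.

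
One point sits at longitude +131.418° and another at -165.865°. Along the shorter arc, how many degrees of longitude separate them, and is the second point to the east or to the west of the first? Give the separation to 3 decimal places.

62.717° east

Raw difference: -165.865 − 131.418 = -297.283°.
Normalise into (−180°, 180°]: -297.283° + 360° = 62.717°.
Positive ⇒ the second point lies to the east; separation 62.717°.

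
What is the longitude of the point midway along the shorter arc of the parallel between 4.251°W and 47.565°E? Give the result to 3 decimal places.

21.657°E

Signed shortest Δλ from -4.251° to +47.565° is +51.816°.
Midpoint longitude = -4.251° + (+51.816°)/2 = -4.251° + 25.908° = +21.657°.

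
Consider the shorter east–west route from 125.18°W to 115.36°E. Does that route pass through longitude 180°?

Naïve |115.36 − -125.18| = 240.54° > 180°, so the shorter arc goes the other way round — across 180°.
Signed shortest Δλ = ((115.36 − -125.18 + 180) mod 360) − 180 = -119.46°.
Going west by 119.46° from -125.18° passes through 180° before reaching +115.36°.

Yes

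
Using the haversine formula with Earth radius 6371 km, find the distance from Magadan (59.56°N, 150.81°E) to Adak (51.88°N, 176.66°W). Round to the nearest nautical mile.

1178 nmi

Δλ = -176.66 − 150.81 = -327.47°; wrapped into (−180°, 180°]: 32.53°.
Δφ = 51.88 − 59.56 = -7.68°.
a = sin²(Δφ/2) + cos φ₁ · cos φ₂ · sin²(Δλ/2) = 0.029019.
c = 2·atan2(√a, √(1−a)) = 0.34237 rad → d = 6371·c ≈ 2181.23 km ≈ 1177.77 nmi.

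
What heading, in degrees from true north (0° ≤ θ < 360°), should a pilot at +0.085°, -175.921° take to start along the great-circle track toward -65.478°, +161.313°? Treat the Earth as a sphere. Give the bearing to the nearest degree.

190°

Δλ = 161.313 − -175.921 = 337.234°; wrapped into (−180°, 180°]: -22.766°.
θ = atan2( sin Δλ · cos φ₂ , cos φ₁ · sin φ₂ − sin φ₁ · cos φ₂ · cos Δλ )
  = atan2(-0.16061, -0.91037) = -169.995° → normalised to [0°, 360°): 190.005°.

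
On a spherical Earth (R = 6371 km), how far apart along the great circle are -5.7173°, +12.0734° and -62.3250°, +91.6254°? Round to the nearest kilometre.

Δλ = 91.6254 − 12.0734 = 79.5520°.
Δφ = -62.3250 − -5.7173 = -56.6077°.
a = sin²(Δφ/2) + cos φ₁ · cos φ₂ · sin²(Δλ/2) = 0.413985.
c = 2·atan2(√a, √(1−a)) = 1.39791 rad → d = 6371·c ≈ 8906.06 km.

8906 km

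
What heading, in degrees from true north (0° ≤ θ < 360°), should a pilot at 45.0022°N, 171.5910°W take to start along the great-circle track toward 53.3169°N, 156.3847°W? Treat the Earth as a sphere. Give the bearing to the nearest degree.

Δλ = -156.3847 − -171.5910 = 15.2063°.
θ = atan2( sin Δλ · cos φ₂ , cos φ₁ · sin φ₂ − sin φ₁ · cos φ₂ · cos Δλ )
  = atan2(0.15669, 0.15940) = 44.509° → normalised to [0°, 360°): 44.509°.

45°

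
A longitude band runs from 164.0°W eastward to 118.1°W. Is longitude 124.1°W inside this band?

Band width going east from -164.0° to -118.1°: ((-118.1 − -164.0) mod 360) = 45.9°.
Offset of -124.1° east of the west edge: ((-124.1 − -164.0) mod 360) = 39.9°.
39.9° ≤ 45.9° ⇒ inside.

Yes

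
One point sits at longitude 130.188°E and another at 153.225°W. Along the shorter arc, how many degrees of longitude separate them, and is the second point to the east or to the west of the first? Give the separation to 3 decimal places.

76.587° east

Raw difference: -153.225 − 130.188 = -283.413°.
Normalise into (−180°, 180°]: -283.413° + 360° = 76.587°.
Positive ⇒ the second point lies to the east; separation 76.587°.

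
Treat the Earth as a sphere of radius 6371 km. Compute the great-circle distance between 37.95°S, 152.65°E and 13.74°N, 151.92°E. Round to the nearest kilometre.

Δλ = 151.92 − 152.65 = -0.73°.
Δφ = 13.74 − -37.95 = 51.69°.
a = sin²(Δφ/2) + cos φ₁ · cos φ₂ · sin²(Δλ/2) = 0.190073.
c = 2·atan2(√a, √(1−a)) = 0.90224 rad → d = 6371·c ≈ 5748.17 km.

5748 km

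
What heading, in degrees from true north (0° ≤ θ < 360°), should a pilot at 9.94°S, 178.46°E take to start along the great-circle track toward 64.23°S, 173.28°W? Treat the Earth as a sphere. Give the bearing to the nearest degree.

Δλ = -173.28 − 178.46 = -351.74°; wrapped into (−180°, 180°]: 8.26°.
θ = atan2( sin Δλ · cos φ₂ , cos φ₁ · sin φ₂ − sin φ₁ · cos φ₂ · cos Δλ )
  = atan2(0.06246, -0.81276) = 175.606° → normalised to [0°, 360°): 175.606°.

176°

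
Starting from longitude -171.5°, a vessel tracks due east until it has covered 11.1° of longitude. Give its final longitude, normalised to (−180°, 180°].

Start at -171.5°; shift +11.1° → -160.4°.
-160.4° already lies in (−180°, 180°].

-160.4°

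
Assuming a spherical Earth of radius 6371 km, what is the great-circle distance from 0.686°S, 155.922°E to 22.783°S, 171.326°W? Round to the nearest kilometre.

4308 km

Δλ = -171.326 − 155.922 = -327.248°; wrapped into (−180°, 180°]: 32.752°.
Δφ = -22.783 − -0.686 = -22.097°.
a = sin²(Δφ/2) + cos φ₁ · cos φ₂ · sin²(Δλ/2) = 0.110009.
c = 2·atan2(√a, √(1−a)) = 0.67616 rad → d = 6371·c ≈ 4307.80 km.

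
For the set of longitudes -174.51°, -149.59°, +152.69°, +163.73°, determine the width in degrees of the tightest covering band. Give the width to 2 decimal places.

Sort the longitudes: -174.51°, -149.59°, +152.69°, +163.73°.
Eastward gaps between consecutive values (wrapping around): 24.92°, 302.28°, 11.04°, 21.76°.
Largest gap = 302.28° ⇒ minimal covering band is its complement: 360° − 302.28° = 57.72°.
Band runs from +152.69° eastward to -149.59°, crossing the antimeridian.

57.72°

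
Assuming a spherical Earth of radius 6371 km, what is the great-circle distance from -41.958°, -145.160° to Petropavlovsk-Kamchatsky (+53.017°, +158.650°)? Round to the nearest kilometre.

11850 km

Δλ = 158.650 − -145.160 = 303.810°; wrapped into (−180°, 180°]: -56.190°.
Δφ = 53.017 − -41.958 = 94.975°.
a = sin²(Δφ/2) + cos φ₁ · cos φ₂ · sin²(Δλ/2) = 0.642575.
c = 2·atan2(√a, √(1−a)) = 1.85996 rad → d = 6371·c ≈ 11849.80 km.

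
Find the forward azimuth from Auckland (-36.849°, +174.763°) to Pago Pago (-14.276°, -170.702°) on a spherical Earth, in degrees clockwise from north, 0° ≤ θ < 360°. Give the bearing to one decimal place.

Δλ = -170.702 − 174.763 = -345.465°; wrapped into (−180°, 180°]: 14.535°.
θ = atan2( sin Δλ · cos φ₂ , cos φ₁ · sin φ₂ − sin φ₁ · cos φ₂ · cos Δλ )
  = atan2(0.24322, 0.36526) = 33.659° → normalised to [0°, 360°): 33.659°.

33.7°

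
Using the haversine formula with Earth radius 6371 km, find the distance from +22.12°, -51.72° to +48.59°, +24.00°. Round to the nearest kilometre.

Δλ = 24.00 − -51.72 = 75.72°.
Δφ = 48.59 − 22.12 = 26.47°.
a = sin²(Δφ/2) + cos φ₁ · cos φ₂ · sin²(Δλ/2) = 0.283224.
c = 2·atan2(√a, √(1−a)) = 1.12236 rad → d = 6371·c ≈ 7150.59 km.

7151 km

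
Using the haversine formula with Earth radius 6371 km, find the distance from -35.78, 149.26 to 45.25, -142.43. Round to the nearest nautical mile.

Δλ = -142.43 − 149.26 = -291.69°; wrapped into (−180°, 180°]: 68.31°.
Δφ = 45.25 − -35.78 = 81.03°.
a = sin²(Δφ/2) + cos φ₁ · cos φ₂ · sin²(Δλ/2) = 0.602071.
c = 2·atan2(√a, √(1−a)) = 1.77638 rad → d = 6371·c ≈ 11317.33 km ≈ 6110.87 nmi.

6111 nmi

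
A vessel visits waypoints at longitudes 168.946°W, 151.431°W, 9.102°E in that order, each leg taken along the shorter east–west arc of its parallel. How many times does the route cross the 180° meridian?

0

Leg 1: -168.946° → -151.431°, shortest Δλ = 17.515° (east) — does not cross 180°.
Leg 2: -151.431° → +9.102°, shortest Δλ = 160.533° (east) — does not cross 180°.
Total crossings: 0.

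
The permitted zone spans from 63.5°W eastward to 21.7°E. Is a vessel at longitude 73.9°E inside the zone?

Band width going east from -63.5° to +21.7°: ((21.7 − -63.5) mod 360) = 85.2°.
Offset of +73.9° east of the west edge: ((73.9 − -63.5) mod 360) = 137.4°.
137.4° > 85.2° ⇒ outside.

No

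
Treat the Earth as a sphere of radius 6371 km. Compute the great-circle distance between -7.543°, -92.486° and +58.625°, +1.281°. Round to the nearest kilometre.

Δλ = 1.281 − -92.486 = 93.767°.
Δφ = 58.625 − -7.543 = 66.168°.
a = sin²(Δφ/2) + cos φ₁ · cos φ₂ · sin²(Δλ/2) = 0.572993.
c = 2·atan2(√a, √(1−a)) = 1.71730 rad → d = 6371·c ≈ 10940.95 km.

10941 km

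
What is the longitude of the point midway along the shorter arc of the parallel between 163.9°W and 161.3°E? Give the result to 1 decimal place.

Signed shortest Δλ from -163.9° to +161.3° is -34.8°.
Midpoint longitude = -163.9° + (-34.8°)/2 = -163.9° − 17.4° = -181.3°.
Normalise into (−180°, 180°]: +178.7°.
(The naïve average (-163.9 + +161.3)/2 = -1.3° is on the wrong side of the globe.)

178.7°E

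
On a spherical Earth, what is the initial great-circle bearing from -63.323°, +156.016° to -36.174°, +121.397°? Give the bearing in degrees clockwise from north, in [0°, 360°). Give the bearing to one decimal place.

Δλ = 121.397 − 156.016 = -34.619°.
θ = atan2( sin Δλ · cos φ₂ , cos φ₁ · sin φ₂ − sin φ₁ · cos φ₂ · cos Δλ )
  = atan2(-0.45860, 0.32860) = -54.377° → normalised to [0°, 360°): 305.623°.

305.6°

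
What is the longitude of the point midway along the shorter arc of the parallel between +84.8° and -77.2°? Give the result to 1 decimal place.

Signed shortest Δλ from +84.8° to -77.2° is -162.0°.
Midpoint longitude = +84.8° + (-162.0°)/2 = +84.8° − 81.0° = +3.8°.

+3.8°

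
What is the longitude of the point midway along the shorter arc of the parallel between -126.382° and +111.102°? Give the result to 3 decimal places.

Signed shortest Δλ from -126.382° to +111.102° is -122.516°.
Midpoint longitude = -126.382° + (-122.516°)/2 = -126.382° − 61.258° = -187.640°.
Normalise into (−180°, 180°]: +172.360°.
(The naïve average (-126.382 + +111.102)/2 = -7.64° is on the wrong side of the globe.)

+172.360°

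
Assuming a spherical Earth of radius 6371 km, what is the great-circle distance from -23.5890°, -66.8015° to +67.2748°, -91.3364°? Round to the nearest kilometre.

Δλ = -91.3364 − -66.8015 = -24.5349°.
Δφ = 67.2748 − -23.5890 = 90.8638°.
a = sin²(Δφ/2) + cos φ₁ · cos φ₂ · sin²(Δλ/2) = 0.523521.
c = 2·atan2(√a, √(1−a)) = 1.61786 rad → d = 6371·c ≈ 10307.36 km.

10307 km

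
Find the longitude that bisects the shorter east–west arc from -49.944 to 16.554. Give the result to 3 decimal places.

-16.695°

Signed shortest Δλ from -49.944° to +16.554° is +66.498°.
Midpoint longitude = -49.944° + (+66.498°)/2 = -49.944° + 33.249° = -16.695°.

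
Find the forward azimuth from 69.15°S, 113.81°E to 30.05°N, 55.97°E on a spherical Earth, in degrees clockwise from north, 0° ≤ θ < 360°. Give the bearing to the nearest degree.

310°

Δλ = 55.97 − 113.81 = -57.84°.
θ = atan2( sin Δλ · cos φ₂ , cos φ₁ · sin φ₂ − sin φ₁ · cos φ₂ · cos Δλ )
  = atan2(-0.73278, 0.60880) = -50.280° → normalised to [0°, 360°): 309.720°.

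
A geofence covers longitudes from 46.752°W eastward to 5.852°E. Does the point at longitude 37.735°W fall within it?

Band width going east from -46.752° to +5.852°: ((5.852 − -46.752) mod 360) = 52.604°.
Offset of -37.735° east of the west edge: ((-37.735 − -46.752) mod 360) = 9.017°.
9.017° ≤ 52.604° ⇒ inside.

Yes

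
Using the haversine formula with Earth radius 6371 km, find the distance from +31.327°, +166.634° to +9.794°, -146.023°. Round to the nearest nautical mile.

2929 nmi

Δλ = -146.023 − 166.634 = -312.657°; wrapped into (−180°, 180°]: 47.343°.
Δφ = 9.794 − 31.327 = -21.533°.
a = sin²(Δφ/2) + cos φ₁ · cos φ₂ · sin²(Δλ/2) = 0.170586.
c = 2·atan2(√a, √(1−a)) = 0.85154 rad → d = 6371·c ≈ 5425.14 km ≈ 2929.34 nmi.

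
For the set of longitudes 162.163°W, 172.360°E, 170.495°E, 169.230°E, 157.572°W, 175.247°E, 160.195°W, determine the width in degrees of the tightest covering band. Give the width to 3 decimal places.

Sort the longitudes: -162.163°, -160.195°, -157.572°, +169.230°, +170.495°, +172.360°, +175.247°.
Eastward gaps between consecutive values (wrapping around): 1.968°, 2.623°, 326.802°, 1.265°, 1.865°, 2.887°, 22.590°.
Largest gap = 326.802° ⇒ minimal covering band is its complement: 360° − 326.802° = 33.198°.
Band runs from +169.230° eastward to -157.572°, crossing the antimeridian.

33.198°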